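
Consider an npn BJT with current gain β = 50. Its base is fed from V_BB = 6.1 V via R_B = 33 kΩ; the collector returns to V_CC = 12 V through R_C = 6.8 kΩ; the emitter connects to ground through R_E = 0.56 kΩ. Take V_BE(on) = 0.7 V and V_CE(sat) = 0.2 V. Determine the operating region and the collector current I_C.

Assume active: I_B = (6.1 − 0.7)/(33 + 51×0.56) = 0.0877 mA, I_C = β·I_B = 4.39 mA.
Then V_CE = 12 − 4.39×6.8 − 4.47×0.56 = -20.3 V < 0.2 V — the active assumption fails.
Re-solve with V_CE = 0.2 V. KCL at the emitter: V_E/R_E = (V_BB−0.7−V_E)/R_B + (V_CC−0.2−V_E)/R_C, giving V_E = 0.967 V.
I_C = (V_CC − 0.2 − V_E)/R_C = (11.8 − 0.967)/6.8 = 1.59 mA.
Check: I_B = (5.4 − 0.967)/33 = 0.134 mA, and β·I_B = 6.72 mA > I_C, confirming saturation.

saturation; I_C ≈ 1.6 mA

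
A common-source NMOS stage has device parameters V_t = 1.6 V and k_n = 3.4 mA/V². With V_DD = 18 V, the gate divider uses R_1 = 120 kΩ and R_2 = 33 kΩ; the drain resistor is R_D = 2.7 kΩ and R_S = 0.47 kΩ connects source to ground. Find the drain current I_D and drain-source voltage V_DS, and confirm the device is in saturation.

V_G = V_DD·R_2/(R_1+R_2) = 18×33/153 = 3.88 V.
Assume saturation: I_D = (k_n/2)(V_GS − V_t)² with V_GS = V_G − I_D·R_S = 3.88 − 0.47·I_D.
Substituting gives 0.376·I_D² − 4.65·I_D + 8.86 = 0, with roots I_D = 2.35 or 10 mA.
The root I_D = 10 mA gives V_GS = -0.828 V ≤ V_t, so take I_D = 2.35 mA.
Then V_GS = 2.78 V and V_DS = V_DD − I_D(R_D+R_S) = 18 − 2.35×3.17 = 10.5 V.
Saturation requires V_DS ≥ V_GS − V_t = 1.18 V; 10.5 ≥ 1.18 ✓.

I_D ≈ 2.4 mA, V_DS ≈ 11 V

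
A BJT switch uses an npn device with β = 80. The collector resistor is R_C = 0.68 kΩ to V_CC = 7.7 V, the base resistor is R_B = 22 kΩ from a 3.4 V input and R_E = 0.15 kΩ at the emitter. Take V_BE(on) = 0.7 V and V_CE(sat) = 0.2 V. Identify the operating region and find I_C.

Assume active. Base-emitter loop: I_B = (V_BB − V_BE)/(R_B + (β+1)R_E) = (3.4 − 0.7)/(22 + 81×0.15) = 0.0791 mA.
I_C = β·I_B = 80×0.0791 = 6.33 mA.
V_CE = V_CC − I_C·R_C − I_E·R_E = 7.7 − 6.33×0.68 − 6.4×0.15 = 2.44 V > V_CE(sat), so the active-region assumption holds.

active; I_C ≈ 6.3 mA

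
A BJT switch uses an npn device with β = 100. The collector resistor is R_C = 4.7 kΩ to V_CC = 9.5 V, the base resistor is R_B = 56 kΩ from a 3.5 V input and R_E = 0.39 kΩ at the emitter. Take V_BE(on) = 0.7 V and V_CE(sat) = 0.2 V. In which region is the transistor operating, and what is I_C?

saturation; I_C ≈ 1.8 mA

Assume active: I_B = (3.5 − 0.7)/(56 + 101×0.39) = 0.0294 mA, I_C = β·I_B = 2.94 mA.
Then V_CE = 9.5 − 2.94×4.7 − 2.96×0.39 = -5.45 V < 0.2 V — the active assumption fails.
Re-solve with V_CE = 0.2 V. KCL at the emitter: V_E/R_E = (V_BB−0.7−V_E)/R_B + (V_CC−0.2−V_E)/R_C, giving V_E = 0.726 V.
I_C = (V_CC − 0.2 − V_E)/R_C = (9.3 − 0.726)/4.7 = 1.82 mA.
Check: I_B = (2.8 − 0.726)/56 = 0.037 mA, and β·I_B = 3.7 mA > I_C, confirming saturation.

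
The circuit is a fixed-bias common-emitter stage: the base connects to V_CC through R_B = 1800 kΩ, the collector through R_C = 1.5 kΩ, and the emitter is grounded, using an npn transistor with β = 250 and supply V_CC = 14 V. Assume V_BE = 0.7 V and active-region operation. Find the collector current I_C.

Base loop: V_CC = I_B·R_B + V_BE, so I_B = (14 − 0.7)/1800 kΩ = 0.00739 mA.
In the active region I_C = β·I_B = 250 × 0.00739 = 1.85 mA.
Collector loop: V_CE = V_CC − I_C·R_C = 14 − 1.85×1.5 = 11.2 V.
Since V_CE = 11.2 V > V_CE(sat) ≈ 0.2 V, the transistor is in the active region as assumed.

I_C ≈ 1.8 mA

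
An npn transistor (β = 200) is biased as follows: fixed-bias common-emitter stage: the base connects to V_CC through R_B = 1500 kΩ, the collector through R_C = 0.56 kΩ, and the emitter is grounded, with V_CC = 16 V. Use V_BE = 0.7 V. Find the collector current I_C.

I_C ≈ 2 mA

Base loop: V_CC = I_B·R_B + V_BE, so I_B = (16 − 0.7)/1500 kΩ = 0.0102 mA.
In the active region I_C = β·I_B = 200 × 0.0102 = 2.04 mA.
Collector loop: V_CE = V_CC − I_C·R_C = 16 − 2.04×0.56 = 14.9 V.
Since V_CE = 14.9 V > V_CE(sat) ≈ 0.2 V, the transistor is in the active region as assumed.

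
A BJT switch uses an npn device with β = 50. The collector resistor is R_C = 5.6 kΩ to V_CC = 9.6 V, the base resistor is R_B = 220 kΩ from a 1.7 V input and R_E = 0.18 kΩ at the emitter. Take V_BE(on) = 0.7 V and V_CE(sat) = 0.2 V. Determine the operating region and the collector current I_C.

active; I_C ≈ 0.22 mA

Assume active. Base-emitter loop: I_B = (V_BB − V_BE)/(R_B + (β+1)R_E) = (1.7 − 0.7)/(220 + 51×0.18) = 0.00436 mA.
I_C = β·I_B = 50×0.00436 = 0.218 mA.
V_CE = V_CC − I_C·R_C − I_E·R_E = 9.6 − 0.218×5.6 − 0.223×0.18 = 8.34 V > V_CE(sat), so the active-region assumption holds.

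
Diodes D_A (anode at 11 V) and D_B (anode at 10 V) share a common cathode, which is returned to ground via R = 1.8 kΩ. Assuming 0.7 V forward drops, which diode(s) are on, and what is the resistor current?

Assume both conduct. Then node N would need to be at both 11−0.7 = 10.3 V and 10−0.7 = 9.3 V, which is impossible.
Assume only D_A conducts: V_N = 11 − 0.7 = 10.3 V, so I_R = 10.3/1.8 = 5.72 mA.
Check D_B: its anode-to-cathode voltage is 10 − 10.3 = -0.3 V < 0.7 V, so it is off. The assumption is consistent.

Only D_A conducts; I_R ≈ 5.7 mA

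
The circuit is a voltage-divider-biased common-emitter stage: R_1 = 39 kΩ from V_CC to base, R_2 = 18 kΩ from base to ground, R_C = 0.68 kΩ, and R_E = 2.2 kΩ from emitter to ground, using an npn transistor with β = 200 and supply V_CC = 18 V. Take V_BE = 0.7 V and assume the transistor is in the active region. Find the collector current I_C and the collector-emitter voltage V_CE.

Thevenize the base divider: V_Th = V_CC·R_2/(R_1+R_2) = 18×18/57 = 5.68 V, R_Th = R_1‖R_2 = 12.3 kΩ.
Base-emitter loop: V_Th = I_B·R_Th + V_BE + (β+1)I_B·R_E, so I_B = (5.68 − 0.7) / (12.3 + 201×2.2) = 0.011 mA.
I_C = β·I_B = 200×0.011 = 2.19 mA, and I_E = (β+1)I_B = 2.2 mA.
V_CE = V_CC − I_C·R_C − I_E·R_E = 18 − 2.19×0.68 − 2.2×2.2 = 11.7 V.
V_CE = 11.7 V > 0.2 V confirms active-region operation.

I_C ≈ 2.2 mA, V_CE ≈ 12 V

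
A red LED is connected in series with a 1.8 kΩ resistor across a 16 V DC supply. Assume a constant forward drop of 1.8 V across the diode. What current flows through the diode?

I ≈ 7.9 mA

KVL around the loop: 16 = V_D + I·R = 1.8 + I × 1.8 kΩ.
So I = (16 − 1.8) / 1.8 kΩ = 14.2 / 1.8 = 7.89 mA.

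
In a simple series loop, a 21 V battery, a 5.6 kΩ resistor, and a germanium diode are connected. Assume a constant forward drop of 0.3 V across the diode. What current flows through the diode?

I ≈ 3.7 mA

KVL around the loop: 21 = V_D + I·R = 0.3 + I × 5.6 kΩ.
So I = (21 − 0.3) / 5.6 kΩ = 20.7 / 5.6 = 3.7 mA.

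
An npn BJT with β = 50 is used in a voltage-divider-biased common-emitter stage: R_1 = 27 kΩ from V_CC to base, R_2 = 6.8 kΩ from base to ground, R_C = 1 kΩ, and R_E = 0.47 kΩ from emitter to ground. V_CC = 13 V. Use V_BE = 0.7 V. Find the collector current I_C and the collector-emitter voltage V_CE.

Thevenize the base divider: V_Th = V_CC·R_2/(R_1+R_2) = 13×6.8/33.8 = 2.62 V, R_Th = R_1‖R_2 = 5.43 kΩ.
Base-emitter loop: V_Th = I_B·R_Th + V_BE + (β+1)I_B·R_E, so I_B = (2.62 − 0.7) / (5.43 + 51×0.47) = 0.0651 mA.
I_C = β·I_B = 50×0.0651 = 3.26 mA, and I_E = (β+1)I_B = 3.32 mA.
V_CE = V_CC − I_C·R_C − I_E·R_E = 13 − 3.26×1 − 3.32×0.47 = 8.18 V.
V_CE = 8.18 V > 0.2 V confirms active-region operation.

I_C ≈ 3.3 mA, V_CE ≈ 8.2 V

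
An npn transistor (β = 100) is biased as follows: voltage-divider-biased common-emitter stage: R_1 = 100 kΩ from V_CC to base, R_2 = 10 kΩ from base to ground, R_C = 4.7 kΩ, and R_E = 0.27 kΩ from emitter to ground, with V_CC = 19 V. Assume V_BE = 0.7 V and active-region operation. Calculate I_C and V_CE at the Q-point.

I_C ≈ 2.8 mA, V_CE ≈ 5 V

Thevenize the base divider: V_Th = V_CC·R_2/(R_1+R_2) = 19×10/110 = 1.73 V, R_Th = R_1‖R_2 = 9.09 kΩ.
Base-emitter loop: V_Th = I_B·R_Th + V_BE + (β+1)I_B·R_E, so I_B = (1.73 − 0.7) / (9.09 + 101×0.27) = 0.0283 mA.
I_C = β·I_B = 100×0.0283 = 2.83 mA, and I_E = (β+1)I_B = 2.85 mA.
V_CE = V_CC − I_C·R_C − I_E·R_E = 19 − 2.83×4.7 − 2.85×0.27 = 4.95 V.
V_CE = 4.95 V > 0.2 V confirms active-region operation.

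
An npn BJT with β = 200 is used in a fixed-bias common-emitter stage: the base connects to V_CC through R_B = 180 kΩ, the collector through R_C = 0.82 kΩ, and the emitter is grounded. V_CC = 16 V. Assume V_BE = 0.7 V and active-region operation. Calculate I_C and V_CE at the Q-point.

Base loop: V_CC = I_B·R_B + V_BE, so I_B = (16 − 0.7)/180 kΩ = 0.085 mA.
In the active region I_C = β·I_B = 200 × 0.085 = 17 mA.
Collector loop: V_CE = V_CC − I_C·R_C = 16 − 17×0.82 = 2.06 V.
Since V_CE = 2.06 V > V_CE(sat) ≈ 0.2 V, the transistor is in the active region as assumed.

I_C ≈ 17 mA, V_CE ≈ 2.1 V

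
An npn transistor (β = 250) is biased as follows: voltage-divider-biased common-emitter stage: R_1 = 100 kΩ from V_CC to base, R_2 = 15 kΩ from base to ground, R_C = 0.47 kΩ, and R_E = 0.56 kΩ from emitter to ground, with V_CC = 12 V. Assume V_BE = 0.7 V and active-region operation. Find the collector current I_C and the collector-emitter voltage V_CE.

I_C ≈ 1.4 mA, V_CE ≈ 11 V

Thevenize the base divider: V_Th = V_CC·R_2/(R_1+R_2) = 12×15/115 = 1.57 V, R_Th = R_1‖R_2 = 13 kΩ.
Base-emitter loop: V_Th = I_B·R_Th + V_BE + (β+1)I_B·R_E, so I_B = (1.57 − 0.7) / (13 + 251×0.56) = 0.00563 mA.
I_C = β·I_B = 250×0.00563 = 1.41 mA, and I_E = (β+1)I_B = 1.41 mA.
V_CE = V_CC − I_C·R_C − I_E·R_E = 12 − 1.41×0.47 − 1.41×0.56 = 10.5 V.
V_CE = 10.5 V > 0.2 V confirms active-region operation.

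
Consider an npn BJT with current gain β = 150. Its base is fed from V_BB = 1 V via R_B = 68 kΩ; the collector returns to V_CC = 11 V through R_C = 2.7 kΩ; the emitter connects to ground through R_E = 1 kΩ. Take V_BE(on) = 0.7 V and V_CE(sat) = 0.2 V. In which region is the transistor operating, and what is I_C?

Assume active. Base-emitter loop: I_B = (V_BB − V_BE)/(R_B + (β+1)R_E) = (1 − 0.7)/(68 + 151×1) = 0.00137 mA.
I_C = β·I_B = 150×0.00137 = 0.205 mA.
V_CE = V_CC − I_C·R_C − I_E·R_E = 11 − 0.205×2.7 − 0.207×1 = 10.2 V > V_CE(sat), so the active-region assumption holds.

active; I_C ≈ 0.21 mA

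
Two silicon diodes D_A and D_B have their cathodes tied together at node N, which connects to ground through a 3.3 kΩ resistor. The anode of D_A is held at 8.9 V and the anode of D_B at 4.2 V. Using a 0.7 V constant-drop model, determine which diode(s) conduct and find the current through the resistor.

Assume both conduct. Then node N would need to be at both 8.9−0.7 = 8.2 V and 4.2−0.7 = 3.5 V, which is impossible.
Assume only D_A conducts: V_N = 8.9 − 0.7 = 8.2 V, so I_R = 8.2/3.3 = 2.48 mA.
Check D_B: its anode-to-cathode voltage is 4.2 − 8.2 = -4 V < 0.7 V, so it is off. The assumption is consistent.

Only D_A conducts; I_R ≈ 2.5 mA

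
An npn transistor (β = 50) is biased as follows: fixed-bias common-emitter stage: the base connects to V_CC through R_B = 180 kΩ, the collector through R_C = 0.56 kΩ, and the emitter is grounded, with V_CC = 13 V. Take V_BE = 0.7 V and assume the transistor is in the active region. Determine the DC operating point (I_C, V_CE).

I_C ≈ 3.4 mA, V_CE ≈ 11 V

Base loop: V_CC = I_B·R_B + V_BE, so I_B = (13 − 0.7)/180 kΩ = 0.0683 mA.
In the active region I_C = β·I_B = 50 × 0.0683 = 3.42 mA.
Collector loop: V_CE = V_CC − I_C·R_C = 13 − 3.42×0.56 = 11.1 V.
Since V_CE = 11.1 V > V_CE(sat) ≈ 0.2 V, the transistor is in the active region as assumed.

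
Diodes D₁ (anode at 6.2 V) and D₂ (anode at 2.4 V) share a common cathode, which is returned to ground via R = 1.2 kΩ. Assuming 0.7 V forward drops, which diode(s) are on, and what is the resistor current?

Only D₁ conducts; I_R ≈ 4.6 mA

Assume both conduct. Then node N would need to be at both 6.2−0.7 = 5.5 V and 2.4−0.7 = 1.7 V, which is impossible.
Assume only D₁ conducts: V_N = 6.2 − 0.7 = 5.5 V, so I_R = 5.5/1.2 = 4.58 mA.
Check D₂: its anode-to-cathode voltage is 2.4 − 5.5 = -3.1 V < 0.7 V, so it is off. The assumption is consistent.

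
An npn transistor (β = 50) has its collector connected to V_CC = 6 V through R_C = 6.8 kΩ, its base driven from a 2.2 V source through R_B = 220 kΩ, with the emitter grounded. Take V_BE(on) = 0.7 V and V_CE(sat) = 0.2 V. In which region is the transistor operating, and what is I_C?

active; I_C ≈ 0.34 mA

Assume active. Base-emitter loop: I_B = (V_BB − V_BE)/R_B = (2.2 − 0.7)/220 = 0.00682 mA.
I_C = β·I_B = 50×0.00682 = 0.341 mA.
V_CE = V_CC − I_C·R_C = 6 − 0.341×6.8 = 3.68 V > V_CE(sat), so the active-region assumption holds.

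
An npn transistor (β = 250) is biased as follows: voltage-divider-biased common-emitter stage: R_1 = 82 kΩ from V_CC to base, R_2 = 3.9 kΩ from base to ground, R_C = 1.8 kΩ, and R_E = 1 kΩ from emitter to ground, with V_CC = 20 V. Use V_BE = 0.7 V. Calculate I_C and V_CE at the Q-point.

I_C ≈ 0.2 mA, V_CE ≈ 19 V

Thevenize the base divider: V_Th = V_CC·R_2/(R_1+R_2) = 20×3.9/85.9 = 0.908 V, R_Th = R_1‖R_2 = 3.72 kΩ.
Base-emitter loop: V_Th = I_B·R_Th + V_BE + (β+1)I_B·R_E, so I_B = (0.908 − 0.7) / (3.72 + 251×1) = 0.000817 mA.
I_C = β·I_B = 250×0.000817 = 0.204 mA, and I_E = (β+1)I_B = 0.205 mA.
V_CE = V_CC − I_C·R_C − I_E·R_E = 20 − 0.204×1.8 − 0.205×1 = 19.4 V.
V_CE = 19.4 V > 0.2 V confirms active-region operation.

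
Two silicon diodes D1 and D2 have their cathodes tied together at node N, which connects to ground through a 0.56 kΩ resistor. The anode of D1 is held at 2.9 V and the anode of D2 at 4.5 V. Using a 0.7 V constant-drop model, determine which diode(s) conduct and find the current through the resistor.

Only D2 conducts; I_R ≈ 6.8 mA

Assume both conduct. Then node N would need to be at both 2.9−0.7 = 2.2 V and 4.5−0.7 = 3.8 V, which is impossible.
Assume only D2 conducts: V_N = 4.5 − 0.7 = 3.8 V, so I_R = 3.8/0.56 = 6.79 mA.
Check D1: its anode-to-cathode voltage is 2.9 − 3.8 = -0.9 V < 0.7 V, so it is off. The assumption is consistent.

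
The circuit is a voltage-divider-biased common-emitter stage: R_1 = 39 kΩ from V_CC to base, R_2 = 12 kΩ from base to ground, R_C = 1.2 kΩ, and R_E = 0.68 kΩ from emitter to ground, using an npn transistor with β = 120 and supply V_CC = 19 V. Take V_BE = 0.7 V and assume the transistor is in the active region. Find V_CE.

Thevenize the base divider: V_Th = V_CC·R_2/(R_1+R_2) = 19×12/51 = 4.47 V, R_Th = R_1‖R_2 = 9.18 kΩ.
Base-emitter loop: V_Th = I_B·R_Th + V_BE + (β+1)I_B·R_E, so I_B = (4.47 − 0.7) / (9.18 + 121×0.68) = 0.0412 mA.
I_C = β·I_B = 120×0.0412 = 4.95 mA, and I_E = (β+1)I_B = 4.99 mA.
V_CE = V_CC − I_C·R_C − I_E·R_E = 19 − 4.95×1.2 − 4.99×0.68 = 9.67 V.
V_CE = 9.67 V > 0.2 V confirms active-region operation.

V_CE ≈ 9.7 V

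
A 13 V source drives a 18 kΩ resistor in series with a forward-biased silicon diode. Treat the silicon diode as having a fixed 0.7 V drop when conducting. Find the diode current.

I ≈ 0.68 mA

KVL around the loop: 13 = V_D + I·R = 0.7 + I × 18 kΩ.
So I = (13 − 0.7) / 18 kΩ = 12.3 / 18 = 0.683 mA.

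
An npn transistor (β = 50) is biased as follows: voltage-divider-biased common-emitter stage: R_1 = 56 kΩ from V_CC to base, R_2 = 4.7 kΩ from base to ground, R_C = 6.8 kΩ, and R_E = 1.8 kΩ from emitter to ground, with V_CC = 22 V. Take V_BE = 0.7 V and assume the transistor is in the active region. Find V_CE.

V_CE ≈ 17 V

Thevenize the base divider: V_Th = V_CC·R_2/(R_1+R_2) = 22×4.7/60.7 = 1.7 V, R_Th = R_1‖R_2 = 4.34 kΩ.
Base-emitter loop: V_Th = I_B·R_Th + V_BE + (β+1)I_B·R_E, so I_B = (1.7 − 0.7) / (4.34 + 51×1.8) = 0.0104 mA.
I_C = β·I_B = 50×0.0104 = 0.522 mA, and I_E = (β+1)I_B = 0.532 mA.
V_CE = V_CC − I_C·R_C − I_E·R_E = 22 − 0.522×6.8 − 0.532×1.8 = 17.5 V.
V_CE = 17.5 V > 0.2 V confirms active-region operation.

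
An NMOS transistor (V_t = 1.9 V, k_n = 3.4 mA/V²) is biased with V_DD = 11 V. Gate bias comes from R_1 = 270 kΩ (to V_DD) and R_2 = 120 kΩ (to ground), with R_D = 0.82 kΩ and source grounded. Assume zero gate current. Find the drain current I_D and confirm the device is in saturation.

I_D ≈ 3.7 mA

V_G = V_DD·R_2/(R_1+R_2) = 11×120/390 = 3.38 V. With the source grounded, V_GS = V_G = 3.38 V.
Assume saturation: I_D = (k_n/2)(V_GS − V_t)² = (3.4/2)×(3.38 − 1.9)² = 1.7×1.48² = 3.75 mA.
V_DS = V_DD − I_D·R_D = 11 − 3.75×0.82 = 7.93 V.
Saturation requires V_DS ≥ V_GS − V_t = 1.48 V; 7.93 ≥ 1.48 ✓.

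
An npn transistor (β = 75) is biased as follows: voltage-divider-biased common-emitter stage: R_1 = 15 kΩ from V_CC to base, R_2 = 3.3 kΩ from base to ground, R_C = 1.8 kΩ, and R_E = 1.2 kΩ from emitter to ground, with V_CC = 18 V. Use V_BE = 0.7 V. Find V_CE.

Thevenize the base divider: V_Th = V_CC·R_2/(R_1+R_2) = 18×3.3/18.3 = 3.25 V, R_Th = R_1‖R_2 = 2.7 kΩ.
Base-emitter loop: V_Th = I_B·R_Th + V_BE + (β+1)I_B·R_E, so I_B = (3.25 − 0.7) / (2.7 + 76×1.2) = 0.0271 mA.
I_C = β·I_B = 75×0.0271 = 2.03 mA, and I_E = (β+1)I_B = 2.06 mA.
V_CE = V_CC − I_C·R_C − I_E·R_E = 18 − 2.03×1.8 − 2.06×1.2 = 11.9 V.
V_CE = 11.9 V > 0.2 V confirms active-region operation.

V_CE ≈ 12 V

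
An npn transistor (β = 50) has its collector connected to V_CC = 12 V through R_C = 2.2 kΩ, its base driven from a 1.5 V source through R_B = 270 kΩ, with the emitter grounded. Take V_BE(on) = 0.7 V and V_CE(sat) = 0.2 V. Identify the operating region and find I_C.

active; I_C ≈ 0.15 mA

Assume active. Base-emitter loop: I_B = (V_BB − V_BE)/R_B = (1.5 − 0.7)/270 = 0.00296 mA.
I_C = β·I_B = 50×0.00296 = 0.148 mA.
V_CE = V_CC − I_C·R_C = 12 − 0.148×2.2 = 11.7 V > V_CE(sat), so the active-region assumption holds.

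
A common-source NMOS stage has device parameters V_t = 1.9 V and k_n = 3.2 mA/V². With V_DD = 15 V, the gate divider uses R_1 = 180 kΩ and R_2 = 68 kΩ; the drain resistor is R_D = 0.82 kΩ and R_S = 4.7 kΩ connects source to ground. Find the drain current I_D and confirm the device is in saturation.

V_G = V_DD·R_2/(R_1+R_2) = 15×68/248 = 4.11 V.
Assume saturation: I_D = (k_n/2)(V_GS − V_t)² with V_GS = V_G − I_D·R_S = 4.11 − 4.7·I_D.
Substituting gives 35.3·I_D² − 34.3·I_D + 7.84 = 0, with roots I_D = 0.369 or 0.601 mA.
The root I_D = 0.601 mA gives V_GS = 1.29 V ≤ V_t, so take I_D = 0.369 mA.
Then V_GS = 2.38 V and V_DS = V_DD − I_D(R_D+R_S) = 15 − 0.369×5.52 = 13 V.
Saturation requires V_DS ≥ V_GS − V_t = 0.48 V; 13 ≥ 0.48 ✓.

I_D ≈ 0.37 mA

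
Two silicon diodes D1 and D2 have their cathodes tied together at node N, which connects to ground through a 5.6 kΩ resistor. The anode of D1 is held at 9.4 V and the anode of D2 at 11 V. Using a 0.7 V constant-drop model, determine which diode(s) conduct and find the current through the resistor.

Assume both conduct. Then node N would need to be at both 9.4−0.7 = 8.7 V and 11−0.7 = 10.3 V, which is impossible.
Assume only D2 conducts: V_N = 11 − 0.7 = 10.3 V, so I_R = 10.3/5.6 = 1.84 mA.
Check D1: its anode-to-cathode voltage is 9.4 − 10.3 = -0.9 V < 0.7 V, so it is off. The assumption is consistent.

Only D2 conducts; I_R ≈ 1.8 mA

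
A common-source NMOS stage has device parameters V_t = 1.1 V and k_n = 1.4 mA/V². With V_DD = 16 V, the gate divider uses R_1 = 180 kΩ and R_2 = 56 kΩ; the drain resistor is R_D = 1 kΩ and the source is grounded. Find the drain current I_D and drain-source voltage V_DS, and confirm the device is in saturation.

V_G = V_DD·R_2/(R_1+R_2) = 16×56/236 = 3.8 V. With the source grounded, V_GS = V_G = 3.8 V.
Assume saturation: I_D = (k_n/2)(V_GS − V_t)² = (1.4/2)×(3.8 − 1.1)² = 0.7×2.7² = 5.09 mA.
V_DS = V_DD − I_D·R_D = 16 − 5.09×1 = 10.9 V.
Saturation requires V_DS ≥ V_GS − V_t = 2.7 V; 10.9 ≥ 2.7 ✓.

I_D ≈ 5.1 mA, V_DS ≈ 11 V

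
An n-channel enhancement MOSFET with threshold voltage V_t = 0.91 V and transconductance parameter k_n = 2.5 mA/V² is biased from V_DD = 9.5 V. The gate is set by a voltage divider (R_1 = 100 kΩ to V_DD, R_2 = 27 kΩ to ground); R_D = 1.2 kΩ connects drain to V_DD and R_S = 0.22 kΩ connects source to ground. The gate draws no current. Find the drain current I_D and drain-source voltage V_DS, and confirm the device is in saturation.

I_D ≈ 0.99 mA, V_DS ≈ 8.1 V

V_G = V_DD·R_2/(R_1+R_2) = 9.5×27/127 = 2.02 V.
Assume saturation: I_D = (k_n/2)(V_GS − V_t)² with V_GS = V_G − I_D·R_S = 2.02 − 0.22·I_D.
Substituting gives 0.0605·I_D² − 1.61·I_D + 1.54 = 0, with roots I_D = 0.993 or 25.6 mA.
The root I_D = 25.6 mA gives V_GS = -3.62 V ≤ V_t, so take I_D = 0.993 mA.
Then V_GS = 1.8 V and V_DS = V_DD − I_D(R_D+R_S) = 9.5 − 0.993×1.42 = 8.09 V.
Saturation requires V_DS ≥ V_GS − V_t = 0.891 V; 8.09 ≥ 0.891 ✓.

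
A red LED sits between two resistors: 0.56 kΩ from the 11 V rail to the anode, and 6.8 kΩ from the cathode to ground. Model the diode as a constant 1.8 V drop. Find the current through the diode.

I ≈ 1.2 mA

The two resistors are in series with the diode, so KVL gives 11 = I·0.56 + 1.8 + I·6.8.
I = (11 − 1.8) / (0.56 + 6.8) kΩ = 9.2 / 7.36 = 1.25 mA.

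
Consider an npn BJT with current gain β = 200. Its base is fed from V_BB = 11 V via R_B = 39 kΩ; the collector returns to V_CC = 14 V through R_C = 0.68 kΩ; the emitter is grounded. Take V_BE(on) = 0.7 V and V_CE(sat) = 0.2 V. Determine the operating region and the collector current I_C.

saturation; I_C ≈ 20 mA

Assume active: I_B = (11 − 0.7)/39 = 0.264 mA, giving I_C = β·I_B = 52.8 mA.
But then V_CE = 14 − 52.8×0.68 = -21.9 V < V_CE(sat) = 0.2 V — impossible in the active region.
So the transistor is saturated. With V_CE = 0.2 V, I_C = (V_CC − 0.2)/R_C = 13.8/0.68 = 20.3 mA.
Check: β·I_B = 52.8 mA > I_C = 20.3 mA, confirming saturation.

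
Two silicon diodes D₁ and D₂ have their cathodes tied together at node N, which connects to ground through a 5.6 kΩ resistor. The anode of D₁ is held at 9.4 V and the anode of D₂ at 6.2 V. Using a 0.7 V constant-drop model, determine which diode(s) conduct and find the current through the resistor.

Assume both conduct. Then node N would need to be at both 9.4−0.7 = 8.7 V and 6.2−0.7 = 5.5 V, which is impossible.
Assume only D₁ conducts: V_N = 9.4 − 0.7 = 8.7 V, so I_R = 8.7/5.6 = 1.55 mA.
Check D₂: its anode-to-cathode voltage is 6.2 − 8.7 = -2.5 V < 0.7 V, so it is off. The assumption is consistent.

Only D₁ conducts; I_R ≈ 1.6 mA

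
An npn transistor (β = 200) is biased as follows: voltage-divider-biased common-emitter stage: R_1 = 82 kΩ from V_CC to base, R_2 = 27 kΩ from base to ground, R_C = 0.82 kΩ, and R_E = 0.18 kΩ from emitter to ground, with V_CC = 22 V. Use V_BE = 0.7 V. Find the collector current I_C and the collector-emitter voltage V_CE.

Thevenize the base divider: V_Th = V_CC·R_2/(R_1+R_2) = 22×27/109 = 5.45 V, R_Th = R_1‖R_2 = 20.3 kΩ.
Base-emitter loop: V_Th = I_B·R_Th + V_BE + (β+1)I_B·R_E, so I_B = (5.45 − 0.7) / (20.3 + 201×0.18) = 0.0841 mA.
I_C = β·I_B = 200×0.0841 = 16.8 mA, and I_E = (β+1)I_B = 16.9 mA.
V_CE = V_CC − I_C·R_C − I_E·R_E = 22 − 16.8×0.82 − 16.9×0.18 = 5.17 V.
V_CE = 5.17 V > 0.2 V confirms active-region operation.

I_C ≈ 17 mA, V_CE ≈ 5.2 V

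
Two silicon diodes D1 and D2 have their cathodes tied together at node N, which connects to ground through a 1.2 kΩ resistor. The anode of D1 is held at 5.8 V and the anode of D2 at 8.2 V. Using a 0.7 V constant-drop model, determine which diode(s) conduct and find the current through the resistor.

Only D2 conducts; I_R ≈ 6.2 mA

Assume both conduct. Then node N would need to be at both 5.8−0.7 = 5.1 V and 8.2−0.7 = 7.5 V, which is impossible.
Assume only D2 conducts: V_N = 8.2 − 0.7 = 7.5 V, so I_R = 7.5/1.2 = 6.25 mA.
Check D1: its anode-to-cathode voltage is 5.8 − 7.5 = -1.7 V < 0.7 V, so it is off. The assumption is consistent.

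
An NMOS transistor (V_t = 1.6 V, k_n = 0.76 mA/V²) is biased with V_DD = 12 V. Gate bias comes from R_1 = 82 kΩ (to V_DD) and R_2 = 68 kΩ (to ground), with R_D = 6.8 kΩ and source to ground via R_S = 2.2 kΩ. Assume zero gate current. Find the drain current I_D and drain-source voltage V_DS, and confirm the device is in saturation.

V_G = V_DD·R_2/(R_1+R_2) = 12×68/150 = 5.44 V.
Assume saturation: I_D = (k_n/2)(V_GS − V_t)² with V_GS = V_G − I_D·R_S = 5.44 − 2.2·I_D.
Substituting gives 1.84·I_D² − 7.42·I_D + 5.6 = 0, with roots I_D = 1.01 or 3.03 mA.
The root I_D = 3.03 mA gives V_GS = -1.22 V ≤ V_t, so take I_D = 1.01 mA.
Then V_GS = 3.23 V and V_DS = V_DD − I_D(R_D+R_S) = 12 − 1.01×9 = 2.95 V.
Saturation requires V_DS ≥ V_GS − V_t = 1.63 V; 2.95 ≥ 1.63 ✓.

I_D ≈ 1 mA, V_DS ≈ 2.9 V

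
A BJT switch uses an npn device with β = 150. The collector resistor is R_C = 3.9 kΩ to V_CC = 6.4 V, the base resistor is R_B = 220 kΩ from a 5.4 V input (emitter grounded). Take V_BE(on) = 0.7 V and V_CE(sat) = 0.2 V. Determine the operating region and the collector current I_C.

saturation; I_C ≈ 1.6 mA

Assume active: I_B = (5.4 − 0.7)/220 = 0.0214 mA, giving I_C = β·I_B = 3.2 mA.
But then V_CE = 6.4 − 3.2×3.9 = -6.1 V < V_CE(sat) = 0.2 V — impossible in the active region.
So the transistor is saturated. With V_CE = 0.2 V, I_C = (V_CC − 0.2)/R_C = 6.2/3.9 = 1.59 mA.
Check: β·I_B = 3.2 mA > I_C = 1.59 mA, confirming saturation.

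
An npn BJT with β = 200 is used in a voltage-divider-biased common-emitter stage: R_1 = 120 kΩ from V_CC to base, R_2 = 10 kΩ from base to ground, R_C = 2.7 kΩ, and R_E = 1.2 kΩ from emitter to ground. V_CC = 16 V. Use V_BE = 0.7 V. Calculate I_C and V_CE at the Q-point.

I_C ≈ 0.42 mA, V_CE ≈ 14 V

Thevenize the base divider: V_Th = V_CC·R_2/(R_1+R_2) = 16×10/130 = 1.23 V, R_Th = R_1‖R_2 = 9.23 kΩ.
Base-emitter loop: V_Th = I_B·R_Th + V_BE + (β+1)I_B·R_E, so I_B = (1.23 − 0.7) / (9.23 + 201×1.2) = 0.00212 mA.
I_C = β·I_B = 200×0.00212 = 0.424 mA, and I_E = (β+1)I_B = 0.426 mA.
V_CE = V_CC − I_C·R_C − I_E·R_E = 16 − 0.424×2.7 − 0.426×1.2 = 14.3 V.
V_CE = 14.3 V > 0.2 V confirms active-region operation.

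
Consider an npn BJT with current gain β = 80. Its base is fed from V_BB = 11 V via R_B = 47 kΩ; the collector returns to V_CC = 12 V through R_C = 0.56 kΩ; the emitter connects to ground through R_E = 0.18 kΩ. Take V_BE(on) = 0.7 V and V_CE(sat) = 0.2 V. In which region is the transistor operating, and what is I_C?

Assume active. Base-emitter loop: I_B = (V_BB − V_BE)/(R_B + (β+1)R_E) = (11 − 0.7)/(47 + 81×0.18) = 0.167 mA.
I_C = β·I_B = 80×0.167 = 13.4 mA.
V_CE = V_CC − I_C·R_C − I_E·R_E = 12 − 13.4×0.56 − 13.5×0.18 = 2.07 V > V_CE(sat), so the active-region assumption holds.

active; I_C ≈ 13 mA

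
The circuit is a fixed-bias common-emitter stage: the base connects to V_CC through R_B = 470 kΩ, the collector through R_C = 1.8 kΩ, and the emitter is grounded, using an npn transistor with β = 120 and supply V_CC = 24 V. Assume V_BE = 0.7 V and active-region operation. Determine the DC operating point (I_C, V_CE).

Base loop: V_CC = I_B·R_B + V_BE, so I_B = (24 − 0.7)/470 kΩ = 0.0496 mA.
In the active region I_C = β·I_B = 120 × 0.0496 = 5.95 mA.
Collector loop: V_CE = V_CC − I_C·R_C = 24 − 5.95×1.8 = 13.3 V.
Since V_CE = 13.3 V > V_CE(sat) ≈ 0.2 V, the transistor is in the active region as assumed.

I_C ≈ 5.9 mA, V_CE ≈ 13 V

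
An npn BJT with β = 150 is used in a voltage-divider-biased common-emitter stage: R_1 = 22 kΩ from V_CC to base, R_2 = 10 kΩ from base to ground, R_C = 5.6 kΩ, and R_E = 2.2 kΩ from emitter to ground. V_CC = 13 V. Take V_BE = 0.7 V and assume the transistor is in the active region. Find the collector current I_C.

Thevenize the base divider: V_Th = V_CC·R_2/(R_1+R_2) = 13×10/32 = 4.06 V, R_Th = R_1‖R_2 = 6.88 kΩ.
Base-emitter loop: V_Th = I_B·R_Th + V_BE + (β+1)I_B·R_E, so I_B = (4.06 − 0.7) / (6.88 + 151×2.2) = 0.00992 mA.
I_C = β·I_B = 150×0.00992 = 1.49 mA, and I_E = (β+1)I_B = 1.5 mA.
V_CE = V_CC − I_C·R_C − I_E·R_E = 13 − 1.49×5.6 − 1.5×2.2 = 1.38 V.
V_CE = 1.38 V > 0.2 V confirms active-region operation.

I_C ≈ 1.5 mA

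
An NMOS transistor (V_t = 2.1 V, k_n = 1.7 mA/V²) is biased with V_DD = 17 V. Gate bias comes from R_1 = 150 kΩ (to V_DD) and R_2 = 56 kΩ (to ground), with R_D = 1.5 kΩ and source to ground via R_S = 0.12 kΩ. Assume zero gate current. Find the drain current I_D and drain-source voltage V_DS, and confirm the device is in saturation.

I_D ≈ 3.7 mA, V_DS ≈ 11 V

V_G = V_DD·R_2/(R_1+R_2) = 17×56/206 = 4.62 V.
Assume saturation: I_D = (k_n/2)(V_GS − V_t)² with V_GS = V_G − I_D·R_S = 4.62 − 0.12·I_D.
Substituting gives 0.0122·I_D² − 1.51·I_D + 5.4 = 0, with roots I_D = 3.68 or 120 mA.
The root I_D = 120 mA gives V_GS = -9.78 V ≤ V_t, so take I_D = 3.68 mA.
Then V_GS = 4.18 V and V_DS = V_DD − I_D(R_D+R_S) = 17 − 3.68×1.62 = 11 V.
Saturation requires V_DS ≥ V_GS − V_t = 2.08 V; 11 ≥ 2.08 ✓.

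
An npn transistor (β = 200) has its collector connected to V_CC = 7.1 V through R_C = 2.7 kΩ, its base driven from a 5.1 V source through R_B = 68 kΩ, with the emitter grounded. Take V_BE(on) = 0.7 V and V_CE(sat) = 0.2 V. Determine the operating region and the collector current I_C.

Assume active: I_B = (5.1 − 0.7)/68 = 0.0647 mA, giving I_C = β·I_B = 12.9 mA.
But then V_CE = 7.1 − 12.9×2.7 = -27.8 V < V_CE(sat) = 0.2 V — impossible in the active region.
So the transistor is saturated. With V_CE = 0.2 V, I_C = (V_CC − 0.2)/R_C = 6.9/2.7 = 2.56 mA.
Check: β·I_B = 12.9 mA > I_C = 2.56 mA, confirming saturation.

saturation; I_C ≈ 2.6 mA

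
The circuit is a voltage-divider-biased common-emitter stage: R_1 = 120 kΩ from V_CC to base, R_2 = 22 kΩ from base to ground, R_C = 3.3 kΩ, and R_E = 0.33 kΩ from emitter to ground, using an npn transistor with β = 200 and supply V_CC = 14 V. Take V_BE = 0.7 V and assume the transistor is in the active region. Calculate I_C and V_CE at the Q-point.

Thevenize the base divider: V_Th = V_CC·R_2/(R_1+R_2) = 14×22/142 = 2.17 V, R_Th = R_1‖R_2 = 18.6 kΩ.
Base-emitter loop: V_Th = I_B·R_Th + V_BE + (β+1)I_B·R_E, so I_B = (2.17 − 0.7) / (18.6 + 201×0.33) = 0.0173 mA.
I_C = β·I_B = 200×0.0173 = 3.46 mA, and I_E = (β+1)I_B = 3.48 mA.
V_CE = V_CC − I_C·R_C − I_E·R_E = 14 − 3.46×3.3 − 3.48×0.33 = 1.44 V.
V_CE = 1.44 V > 0.2 V confirms active-region operation.

I_C ≈ 3.5 mA, V_CE ≈ 1.4 V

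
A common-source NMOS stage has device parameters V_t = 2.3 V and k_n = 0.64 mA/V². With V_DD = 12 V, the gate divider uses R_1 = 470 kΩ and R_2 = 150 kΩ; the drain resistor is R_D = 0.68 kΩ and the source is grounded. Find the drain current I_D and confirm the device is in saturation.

V_G = V_DD·R_2/(R_1+R_2) = 12×150/620 = 2.9 V. With the source grounded, V_GS = V_G = 2.9 V.
Assume saturation: I_D = (k_n/2)(V_GS − V_t)² = (0.64/2)×(2.9 − 2.3)² = 0.32×0.603² = 0.116 mA.
V_DS = V_DD − I_D·R_D = 12 − 0.116×0.68 = 11.9 V.
Saturation requires V_DS ≥ V_GS − V_t = 0.603 V; 11.9 ≥ 0.603 ✓.

I_D ≈ 0.12 mA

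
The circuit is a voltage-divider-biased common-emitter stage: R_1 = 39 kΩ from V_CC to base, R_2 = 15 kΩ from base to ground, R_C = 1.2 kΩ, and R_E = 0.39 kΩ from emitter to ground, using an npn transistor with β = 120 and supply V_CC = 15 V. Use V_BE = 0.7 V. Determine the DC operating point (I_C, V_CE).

I_C ≈ 7.2 mA, V_CE ≈ 3.6 V

Thevenize the base divider: V_Th = V_CC·R_2/(R_1+R_2) = 15×15/54 = 4.17 V, R_Th = R_1‖R_2 = 10.8 kΩ.
Base-emitter loop: V_Th = I_B·R_Th + V_BE + (β+1)I_B·R_E, so I_B = (4.17 − 0.7) / (10.8 + 121×0.39) = 0.0597 mA.
I_C = β·I_B = 120×0.0597 = 7.17 mA, and I_E = (β+1)I_B = 7.23 mA.
V_CE = V_CC − I_C·R_C − I_E·R_E = 15 − 7.17×1.2 − 7.23×0.39 = 3.58 V.
V_CE = 3.58 V > 0.2 V confirms active-region operation.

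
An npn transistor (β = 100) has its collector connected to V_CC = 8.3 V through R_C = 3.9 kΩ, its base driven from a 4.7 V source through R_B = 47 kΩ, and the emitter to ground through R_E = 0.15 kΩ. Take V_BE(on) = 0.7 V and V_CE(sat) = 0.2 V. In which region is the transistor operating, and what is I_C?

Assume active: I_B = (4.7 − 0.7)/(47 + 101×0.15) = 0.0644 mA, I_C = β·I_B = 6.44 mA.
Then V_CE = 8.3 − 6.44×3.9 − 6.5×0.15 = -17.8 V < 0.2 V — the active assumption fails.
Re-solve with V_CE = 0.2 V. KCL at the emitter: V_E/R_E = (V_BB−0.7−V_E)/R_B + (V_CC−0.2−V_E)/R_C, giving V_E = 0.311 V.
I_C = (V_CC − 0.2 − V_E)/R_C = (8.1 − 0.311)/3.9 = 2 mA.
Check: I_B = (4 − 0.311)/47 = 0.0785 mA, and β·I_B = 7.85 mA > I_C, confirming saturation.

saturation; I_C ≈ 2 mA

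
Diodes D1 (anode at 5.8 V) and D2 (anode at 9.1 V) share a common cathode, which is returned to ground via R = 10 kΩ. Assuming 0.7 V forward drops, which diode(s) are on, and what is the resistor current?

Assume both conduct. Then node N would need to be at both 5.8−0.7 = 5.1 V and 9.1−0.7 = 8.4 V, which is impossible.
Assume only D2 conducts: V_N = 9.1 − 0.7 = 8.4 V, so I_R = 8.4/10 = 0.84 mA.
Check D1: its anode-to-cathode voltage is 5.8 − 8.4 = -2.6 V < 0.7 V, so it is off. The assumption is consistent.

Only D2 conducts; I_R ≈ 0.84 mA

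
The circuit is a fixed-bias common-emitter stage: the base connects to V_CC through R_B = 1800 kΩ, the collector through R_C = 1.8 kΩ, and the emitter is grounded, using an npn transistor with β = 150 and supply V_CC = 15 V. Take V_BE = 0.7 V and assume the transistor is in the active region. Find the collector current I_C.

Base loop: V_CC = I_B·R_B + V_BE, so I_B = (15 − 0.7)/1800 kΩ = 0.00794 mA.
In the active region I_C = β·I_B = 150 × 0.00794 = 1.19 mA.
Collector loop: V_CE = V_CC − I_C·R_C = 15 − 1.19×1.8 = 12.9 V.
Since V_CE = 12.9 V > V_CE(sat) ≈ 0.2 V, the transistor is in the active region as assumed.

I_C ≈ 1.2 mA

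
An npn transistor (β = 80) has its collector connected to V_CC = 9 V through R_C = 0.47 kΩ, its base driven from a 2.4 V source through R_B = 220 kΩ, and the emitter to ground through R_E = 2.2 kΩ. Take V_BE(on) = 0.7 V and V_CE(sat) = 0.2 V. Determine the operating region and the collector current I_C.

Assume active. Base-emitter loop: I_B = (V_BB − V_BE)/(R_B + (β+1)R_E) = (2.4 − 0.7)/(220 + 81×2.2) = 0.00427 mA.
I_C = β·I_B = 80×0.00427 = 0.342 mA.
V_CE = V_CC − I_C·R_C − I_E·R_E = 9 − 0.342×0.47 − 0.346×2.2 = 8.08 V > V_CE(sat), so the active-region assumption holds.

active; I_C ≈ 0.34 mA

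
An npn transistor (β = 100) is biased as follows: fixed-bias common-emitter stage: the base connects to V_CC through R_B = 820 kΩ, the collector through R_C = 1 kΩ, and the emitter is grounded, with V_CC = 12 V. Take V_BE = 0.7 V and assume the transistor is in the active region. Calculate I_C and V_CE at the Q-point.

Base loop: V_CC = I_B·R_B + V_BE, so I_B = (12 − 0.7)/820 kΩ = 0.0138 mA.
In the active region I_C = β·I_B = 100 × 0.0138 = 1.38 mA.
Collector loop: V_CE = V_CC − I_C·R_C = 12 − 1.38×1 = 10.6 V.
Since V_CE = 10.6 V > V_CE(sat) ≈ 0.2 V, the transistor is in the active region as assumed.

I_C ≈ 1.4 mA, V_CE ≈ 11 V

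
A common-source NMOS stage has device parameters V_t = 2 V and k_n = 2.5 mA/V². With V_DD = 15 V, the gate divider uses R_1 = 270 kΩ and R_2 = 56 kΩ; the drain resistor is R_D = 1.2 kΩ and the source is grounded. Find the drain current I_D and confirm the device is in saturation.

I_D ≈ 0.42 mA

V_G = V_DD·R_2/(R_1+R_2) = 15×56/326 = 2.58 V. With the source grounded, V_GS = V_G = 2.58 V.
Assume saturation: I_D = (k_n/2)(V_GS − V_t)² = (2.5/2)×(2.58 − 2)² = 1.25×0.577² = 0.416 mA.
V_DS = V_DD − I_D·R_D = 15 − 0.416×1.2 = 14.5 V.
Saturation requires V_DS ≥ V_GS − V_t = 0.577 V; 14.5 ≥ 0.577 ✓.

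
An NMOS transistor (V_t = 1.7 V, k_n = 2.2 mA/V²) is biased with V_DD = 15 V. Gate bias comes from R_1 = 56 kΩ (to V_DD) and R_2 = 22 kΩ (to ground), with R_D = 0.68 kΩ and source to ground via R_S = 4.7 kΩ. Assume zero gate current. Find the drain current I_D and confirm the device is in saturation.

V_G = V_DD·R_2/(R_1+R_2) = 15×22/78 = 4.23 V.
Assume saturation: I_D = (k_n/2)(V_GS − V_t)² with V_GS = V_G − I_D·R_S = 4.23 − 4.7·I_D.
Substituting gives 24.3·I_D² − 27.2·I_D + 7.05 = 0, with roots I_D = 0.409 or 0.709 mA.
The root I_D = 0.709 mA gives V_GS = 0.897 V ≤ V_t, so take I_D = 0.409 mA.
Then V_GS = 2.31 V and V_DS = V_DD − I_D(R_D+R_S) = 15 − 0.409×5.38 = 12.8 V.
Saturation requires V_DS ≥ V_GS − V_t = 0.61 V; 12.8 ≥ 0.61 ✓.

I_D ≈ 0.41 mA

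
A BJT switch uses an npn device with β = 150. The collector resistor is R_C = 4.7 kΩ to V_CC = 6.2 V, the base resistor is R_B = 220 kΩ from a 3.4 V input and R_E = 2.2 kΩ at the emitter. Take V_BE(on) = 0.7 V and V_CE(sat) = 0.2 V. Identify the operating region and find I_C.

active; I_C ≈ 0.73 mA

Assume active. Base-emitter loop: I_B = (V_BB − V_BE)/(R_B + (β+1)R_E) = (3.4 − 0.7)/(220 + 151×2.2) = 0.00489 mA.
I_C = β·I_B = 150×0.00489 = 0.733 mA.
V_CE = V_CC − I_C·R_C − I_E·R_E = 6.2 − 0.733×4.7 − 0.738×2.2 = 1.13 V > V_CE(sat), so the active-region assumption holds.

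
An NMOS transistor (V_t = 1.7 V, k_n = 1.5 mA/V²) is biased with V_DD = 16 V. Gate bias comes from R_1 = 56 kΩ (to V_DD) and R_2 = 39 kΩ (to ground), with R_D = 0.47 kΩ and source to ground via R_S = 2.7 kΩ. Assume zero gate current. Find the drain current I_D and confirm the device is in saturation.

V_G = V_DD·R_2/(R_1+R_2) = 16×39/95 = 6.57 V.
Assume saturation: I_D = (k_n/2)(V_GS − V_t)² with V_GS = V_G − I_D·R_S = 6.57 − 2.7·I_D.
Substituting gives 5.47·I_D² − 20.7·I_D + 17.8 = 0, with roots I_D = 1.31 or 2.48 mA.
The root I_D = 2.48 mA gives V_GS = -0.117 V ≤ V_t, so take I_D = 1.31 mA.
Then V_GS = 3.02 V and V_DS = V_DD − I_D(R_D+R_S) = 16 − 1.31×3.17 = 11.8 V.
Saturation requires V_DS ≥ V_GS − V_t = 1.32 V; 11.8 ≥ 1.32 ✓.

I_D ≈ 1.3 mA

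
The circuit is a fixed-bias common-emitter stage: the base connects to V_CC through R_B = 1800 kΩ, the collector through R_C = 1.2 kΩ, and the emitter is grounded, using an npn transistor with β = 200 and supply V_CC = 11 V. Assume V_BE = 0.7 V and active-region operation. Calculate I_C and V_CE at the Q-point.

Base loop: V_CC = I_B·R_B + V_BE, so I_B = (11 − 0.7)/1800 kΩ = 0.00572 mA.
In the active region I_C = β·I_B = 200 × 0.00572 = 1.14 mA.
Collector loop: V_CE = V_CC − I_C·R_C = 11 − 1.14×1.2 = 9.63 V.
Since V_CE = 9.63 V > V_CE(sat) ≈ 0.2 V, the transistor is in the active region as assumed.

I_C ≈ 1.1 mA, V_CE ≈ 9.6 V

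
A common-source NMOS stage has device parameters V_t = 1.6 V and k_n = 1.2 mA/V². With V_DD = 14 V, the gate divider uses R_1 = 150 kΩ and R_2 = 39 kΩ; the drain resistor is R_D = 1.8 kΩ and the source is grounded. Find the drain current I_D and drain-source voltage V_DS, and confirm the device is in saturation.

V_G = V_DD·R_2/(R_1+R_2) = 14×39/189 = 2.89 V. With the source grounded, V_GS = V_G = 2.89 V.
Assume saturation: I_D = (k_n/2)(V_GS − V_t)² = (1.2/2)×(2.89 − 1.6)² = 0.6×1.29² = 0.997 mA.
V_DS = V_DD − I_D·R_D = 14 − 0.997×1.8 = 12.2 V.
Saturation requires V_DS ≥ V_GS − V_t = 1.29 V; 12.2 ≥ 1.29 ✓.

I_D ≈ 1 mA, V_DS ≈ 12 V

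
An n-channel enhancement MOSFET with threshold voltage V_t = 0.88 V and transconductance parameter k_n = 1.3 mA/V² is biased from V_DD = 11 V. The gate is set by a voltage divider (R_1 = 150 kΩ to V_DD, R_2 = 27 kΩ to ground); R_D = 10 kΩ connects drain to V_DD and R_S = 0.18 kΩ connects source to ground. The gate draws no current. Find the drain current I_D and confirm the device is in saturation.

I_D ≈ 0.35 mA

V_G = V_DD·R_2/(R_1+R_2) = 11×27/177 = 1.68 V.
Assume saturation: I_D = (k_n/2)(V_GS − V_t)² with V_GS = V_G − I_D·R_S = 1.68 − 0.18·I_D.
Substituting gives 0.0211·I_D² − 1.19·I_D + 0.414 = 0, with roots I_D = 0.351 or 56 mA.
The root I_D = 56 mA gives V_GS = -8.4 V ≤ V_t, so take I_D = 0.351 mA.
Then V_GS = 1.61 V and V_DS = V_DD − I_D(R_D+R_S) = 11 − 0.351×10.2 = 7.43 V.
Saturation requires V_DS ≥ V_GS − V_t = 0.735 V; 7.43 ≥ 0.735 ✓.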